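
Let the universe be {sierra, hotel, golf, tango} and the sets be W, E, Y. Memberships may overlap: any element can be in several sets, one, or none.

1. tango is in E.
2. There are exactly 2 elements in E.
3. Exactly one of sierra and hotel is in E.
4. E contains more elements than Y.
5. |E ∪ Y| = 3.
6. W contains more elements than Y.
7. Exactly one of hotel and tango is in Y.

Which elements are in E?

E = {sierra, tango}

From (1): tango ∈ E.
Suppose sierra ∉ E: no assignment then satisfies all the clues, so sierra ∈ E.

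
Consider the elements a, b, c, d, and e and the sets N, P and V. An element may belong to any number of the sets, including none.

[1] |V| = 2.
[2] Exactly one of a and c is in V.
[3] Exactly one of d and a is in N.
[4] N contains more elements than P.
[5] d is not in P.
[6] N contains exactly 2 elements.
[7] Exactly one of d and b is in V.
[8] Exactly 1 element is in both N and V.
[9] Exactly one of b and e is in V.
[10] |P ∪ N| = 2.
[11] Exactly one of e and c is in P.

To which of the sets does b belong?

b: V

From (5): d ∉ P.
Suppose b ∈ N: no assignment then satisfies all the clues, so b ∉ N.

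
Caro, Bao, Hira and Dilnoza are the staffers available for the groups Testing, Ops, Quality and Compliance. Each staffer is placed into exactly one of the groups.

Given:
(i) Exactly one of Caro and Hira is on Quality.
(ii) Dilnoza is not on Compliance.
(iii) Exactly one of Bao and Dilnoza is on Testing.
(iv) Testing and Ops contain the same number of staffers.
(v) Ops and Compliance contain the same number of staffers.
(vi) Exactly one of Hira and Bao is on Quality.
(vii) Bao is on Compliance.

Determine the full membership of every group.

Testing = {Dilnoza}; Ops = {Caro}; Quality = {Hira}; Compliance = {Bao}

From (ii): Dilnoza ∉ Compliance.
From (vii): Bao ∈ Compliance.
(iii) (exactly one): Dilnoza ∈ Testing.
(vi) (exactly one): Hira ∈ Quality.
(i) (exactly one): Caro ∉ Quality.
Suppose Caro ∈ Testing: no assignment then satisfies all the clues, so Caro ∉ Testing.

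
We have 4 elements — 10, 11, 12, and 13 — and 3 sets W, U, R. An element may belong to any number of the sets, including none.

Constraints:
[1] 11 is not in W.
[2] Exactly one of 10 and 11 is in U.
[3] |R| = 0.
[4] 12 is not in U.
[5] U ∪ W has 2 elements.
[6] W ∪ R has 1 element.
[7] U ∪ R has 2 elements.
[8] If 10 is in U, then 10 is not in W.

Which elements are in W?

W = {13}

From (1): 11 ∉ W.
From (4): 12 ∉ U.
(3): R already has 0, so the rest are out.
Suppose 10 ∈ W: no assignment then satisfies all the clues, so 10 ∉ W.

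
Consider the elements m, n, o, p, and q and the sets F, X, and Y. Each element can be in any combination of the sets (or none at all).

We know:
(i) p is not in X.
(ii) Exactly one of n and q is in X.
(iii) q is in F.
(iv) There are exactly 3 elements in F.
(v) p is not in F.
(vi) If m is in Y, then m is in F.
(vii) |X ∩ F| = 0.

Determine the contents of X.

X = {n}

From (i): p ∉ X.
From (iii): q ∈ F.
From (v): p ∉ F.
Suppose m ∈ X: no assignment then satisfies all the clues, so m ∉ X.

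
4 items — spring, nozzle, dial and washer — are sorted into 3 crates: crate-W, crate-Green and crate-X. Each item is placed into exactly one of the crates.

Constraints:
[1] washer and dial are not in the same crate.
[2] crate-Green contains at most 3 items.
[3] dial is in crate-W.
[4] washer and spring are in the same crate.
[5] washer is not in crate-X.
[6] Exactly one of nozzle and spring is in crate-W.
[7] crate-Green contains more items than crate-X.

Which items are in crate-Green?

crate-Green = {spring, washer}

From (3): dial ∈ crate-W.
From (5): washer ∉ crate-X.
(1): washer ∉ crate-W.
(4): spring matches washer: spring ∉ crate-W.
(4): spring matches washer: spring ∉ crate-X.
(6) (exactly one): nozzle ∈ crate-W.
Only one crate left: spring ∈ crate-Green.
Only one crate left: washer ∈ crate-Green.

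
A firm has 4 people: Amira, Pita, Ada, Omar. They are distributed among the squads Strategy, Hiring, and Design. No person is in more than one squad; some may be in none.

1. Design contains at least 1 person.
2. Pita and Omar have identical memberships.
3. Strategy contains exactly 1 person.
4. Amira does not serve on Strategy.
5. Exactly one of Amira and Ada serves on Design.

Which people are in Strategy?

Strategy = {Ada}

From (4): Amira ∉ Strategy.
Suppose Pita ∈ Strategy: no assignment then satisfies all the clues, so Pita ∉ Strategy.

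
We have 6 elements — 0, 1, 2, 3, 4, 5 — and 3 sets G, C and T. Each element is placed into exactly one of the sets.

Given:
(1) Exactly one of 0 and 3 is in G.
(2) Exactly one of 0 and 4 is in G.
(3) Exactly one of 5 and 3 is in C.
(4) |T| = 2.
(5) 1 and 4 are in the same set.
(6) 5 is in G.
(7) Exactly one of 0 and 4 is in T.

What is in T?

From (6): 5 ∈ G.
(3) (exactly one): 3 ∈ C.
(1) (exactly one): 0 ∈ G.
(2) (exactly one): 4 ∉ G.
(5): 1 matches 4: 1 ∉ G.
(7) (exactly one): 4 ∈ T.
(5): 1 matches 4: 1 ∉ C.
(5): 1 matches 4: 1 ∈ T.
(4): T already has 2, so the rest are out.

T = {1, 4}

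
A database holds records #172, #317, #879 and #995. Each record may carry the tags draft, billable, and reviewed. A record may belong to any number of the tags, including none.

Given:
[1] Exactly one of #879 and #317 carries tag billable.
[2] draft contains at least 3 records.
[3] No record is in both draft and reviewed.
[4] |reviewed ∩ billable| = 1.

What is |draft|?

3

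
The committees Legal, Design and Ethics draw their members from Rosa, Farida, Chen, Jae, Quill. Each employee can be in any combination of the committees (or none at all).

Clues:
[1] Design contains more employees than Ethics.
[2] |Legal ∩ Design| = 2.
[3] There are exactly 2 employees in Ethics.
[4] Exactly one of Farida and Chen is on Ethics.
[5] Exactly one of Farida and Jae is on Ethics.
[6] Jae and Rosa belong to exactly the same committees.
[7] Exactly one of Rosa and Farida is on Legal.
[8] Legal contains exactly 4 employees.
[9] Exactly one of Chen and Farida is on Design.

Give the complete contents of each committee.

Legal = {Chen, Jae, Quill, Rosa}; Design = {Farida, Jae, Rosa}; Ethics = {Farida, Quill}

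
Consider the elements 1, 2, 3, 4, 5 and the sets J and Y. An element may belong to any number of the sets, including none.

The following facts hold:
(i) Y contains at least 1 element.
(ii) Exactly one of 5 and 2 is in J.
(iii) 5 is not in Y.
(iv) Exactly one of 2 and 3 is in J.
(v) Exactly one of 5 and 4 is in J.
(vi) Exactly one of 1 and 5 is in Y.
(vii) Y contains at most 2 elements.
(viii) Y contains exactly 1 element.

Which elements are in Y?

From (iii): 5 ∉ Y.
(vi) (exactly one): 1 ∈ Y.
(viii): Y already has 1, so the rest are out.

Y = {1}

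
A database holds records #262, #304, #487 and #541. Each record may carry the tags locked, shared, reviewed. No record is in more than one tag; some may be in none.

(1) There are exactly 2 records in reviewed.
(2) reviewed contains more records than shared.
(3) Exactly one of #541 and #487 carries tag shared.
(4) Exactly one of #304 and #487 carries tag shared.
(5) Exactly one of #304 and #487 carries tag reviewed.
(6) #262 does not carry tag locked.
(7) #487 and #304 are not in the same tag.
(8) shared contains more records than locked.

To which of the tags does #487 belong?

#487: shared

From (6): #262 ∉ locked.
Suppose #487 ∈ locked: no assignment then satisfies all the clues, so #487 ∉ locked.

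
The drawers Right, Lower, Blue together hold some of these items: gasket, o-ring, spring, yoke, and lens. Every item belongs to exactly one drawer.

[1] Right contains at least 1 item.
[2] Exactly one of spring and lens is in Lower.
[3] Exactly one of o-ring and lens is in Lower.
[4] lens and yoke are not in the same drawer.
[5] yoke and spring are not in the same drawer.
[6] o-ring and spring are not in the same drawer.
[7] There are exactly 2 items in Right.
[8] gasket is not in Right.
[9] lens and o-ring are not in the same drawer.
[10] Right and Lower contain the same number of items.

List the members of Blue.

Blue = {spring}

From (8): gasket ∉ Right.
Suppose gasket ∈ Blue: no assignment then satisfies all the clues, so gasket ∉ Blue.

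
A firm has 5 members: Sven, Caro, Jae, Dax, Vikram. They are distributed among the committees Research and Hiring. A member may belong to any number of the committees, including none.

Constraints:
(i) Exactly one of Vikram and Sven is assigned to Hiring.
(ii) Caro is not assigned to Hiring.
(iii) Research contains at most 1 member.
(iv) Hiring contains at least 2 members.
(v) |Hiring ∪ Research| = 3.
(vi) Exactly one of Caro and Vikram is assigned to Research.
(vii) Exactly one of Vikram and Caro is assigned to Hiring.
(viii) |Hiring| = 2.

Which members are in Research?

Research = {Caro}

From (ii): Caro ∉ Hiring.
(vii) (exactly one): Vikram ∈ Hiring.
(i) (exactly one): Sven ∉ Hiring.
Suppose Sven ∈ Research: no assignment then satisfies all the clues, so Sven ∉ Research.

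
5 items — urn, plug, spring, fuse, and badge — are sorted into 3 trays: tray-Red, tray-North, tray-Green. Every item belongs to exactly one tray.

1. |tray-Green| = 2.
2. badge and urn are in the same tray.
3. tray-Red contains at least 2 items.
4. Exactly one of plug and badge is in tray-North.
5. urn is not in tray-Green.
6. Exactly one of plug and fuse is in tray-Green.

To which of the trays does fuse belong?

fuse: tray-Green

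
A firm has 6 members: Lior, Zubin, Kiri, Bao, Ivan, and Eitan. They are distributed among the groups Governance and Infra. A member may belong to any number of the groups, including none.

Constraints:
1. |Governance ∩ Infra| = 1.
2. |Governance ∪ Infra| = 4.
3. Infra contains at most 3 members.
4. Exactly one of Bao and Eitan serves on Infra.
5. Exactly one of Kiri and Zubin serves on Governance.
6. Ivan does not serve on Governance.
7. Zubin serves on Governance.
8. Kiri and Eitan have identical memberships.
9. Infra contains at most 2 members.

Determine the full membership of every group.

Governance = {Bao, Lior, Zubin}; Infra = {Bao, Ivan}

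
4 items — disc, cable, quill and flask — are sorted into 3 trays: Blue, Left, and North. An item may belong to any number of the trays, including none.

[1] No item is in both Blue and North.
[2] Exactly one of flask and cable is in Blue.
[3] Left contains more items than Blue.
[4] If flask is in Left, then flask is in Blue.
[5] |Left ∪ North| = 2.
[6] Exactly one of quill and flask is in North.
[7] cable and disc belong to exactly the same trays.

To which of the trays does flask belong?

flask: Blue, Left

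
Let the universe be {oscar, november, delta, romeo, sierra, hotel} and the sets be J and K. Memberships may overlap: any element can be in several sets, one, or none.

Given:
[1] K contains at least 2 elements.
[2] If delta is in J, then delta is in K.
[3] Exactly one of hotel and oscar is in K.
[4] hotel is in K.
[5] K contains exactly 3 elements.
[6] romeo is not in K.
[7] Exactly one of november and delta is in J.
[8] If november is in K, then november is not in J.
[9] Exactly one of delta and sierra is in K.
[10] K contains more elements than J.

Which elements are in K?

K = {delta, hotel, november}

From (4): hotel ∈ K.
From (6): romeo ∉ K.
(3) (exactly one): oscar ∉ K.
Suppose november ∉ K: no assignment then satisfies all the clues, so november ∈ K.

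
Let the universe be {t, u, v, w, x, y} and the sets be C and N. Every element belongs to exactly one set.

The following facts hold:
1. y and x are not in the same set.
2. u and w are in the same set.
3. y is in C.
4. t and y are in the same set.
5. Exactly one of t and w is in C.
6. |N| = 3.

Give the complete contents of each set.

C = {t, v, y}; N = {u, w, x}

From (3): y ∈ C.
(1): x ∉ C.
(4): t matches y: t ∈ C.
(5) (exactly one): w ∉ C.
Only one set left: w ∈ N.
Only one set left: x ∈ N.
(2): u matches w: u ∉ C.
(2): u matches w: u ∈ N.
(6): N already has 3, so the rest are out.
Only one set left: v ∈ C.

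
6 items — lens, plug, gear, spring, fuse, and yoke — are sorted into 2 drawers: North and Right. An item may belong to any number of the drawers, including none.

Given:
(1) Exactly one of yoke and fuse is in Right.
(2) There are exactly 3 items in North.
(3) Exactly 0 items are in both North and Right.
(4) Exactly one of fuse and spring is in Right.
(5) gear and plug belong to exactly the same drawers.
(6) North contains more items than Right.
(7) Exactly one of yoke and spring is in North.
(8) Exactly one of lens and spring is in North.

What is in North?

North = {gear, plug, spring}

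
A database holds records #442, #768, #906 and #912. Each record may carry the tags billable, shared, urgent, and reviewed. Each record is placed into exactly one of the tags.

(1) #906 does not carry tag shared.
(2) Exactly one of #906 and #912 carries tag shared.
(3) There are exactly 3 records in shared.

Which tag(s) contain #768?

From (1): #906 ∉ shared.
(2) (exactly one): #912 ∈ shared.
(3): only 3 candidates remain for shared, so all are in.

#768: shared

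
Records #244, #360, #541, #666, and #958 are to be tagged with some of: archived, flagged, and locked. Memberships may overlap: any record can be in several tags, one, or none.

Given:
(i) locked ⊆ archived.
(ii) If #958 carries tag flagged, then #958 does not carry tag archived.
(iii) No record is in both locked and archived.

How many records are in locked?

0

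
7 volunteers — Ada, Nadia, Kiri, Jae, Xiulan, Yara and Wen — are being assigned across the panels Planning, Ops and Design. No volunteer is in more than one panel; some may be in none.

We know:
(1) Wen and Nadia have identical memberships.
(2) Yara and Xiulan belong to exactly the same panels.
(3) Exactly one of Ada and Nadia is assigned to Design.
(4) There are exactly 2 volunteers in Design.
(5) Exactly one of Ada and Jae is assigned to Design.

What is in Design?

Design = {Ada, Kiri}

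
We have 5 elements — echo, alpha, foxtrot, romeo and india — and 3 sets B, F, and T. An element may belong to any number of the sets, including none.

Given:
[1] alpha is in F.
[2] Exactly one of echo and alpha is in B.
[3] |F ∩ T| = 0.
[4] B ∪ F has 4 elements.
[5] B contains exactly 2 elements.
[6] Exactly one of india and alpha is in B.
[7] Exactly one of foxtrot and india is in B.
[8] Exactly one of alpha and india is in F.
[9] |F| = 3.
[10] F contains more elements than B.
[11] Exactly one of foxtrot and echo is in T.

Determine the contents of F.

F = {alpha, echo, romeo}

From (1): alpha ∈ F.
(8) (exactly one): india ∉ F.
Suppose echo ∉ F: no assignment then satisfies all the clues, so echo ∈ F.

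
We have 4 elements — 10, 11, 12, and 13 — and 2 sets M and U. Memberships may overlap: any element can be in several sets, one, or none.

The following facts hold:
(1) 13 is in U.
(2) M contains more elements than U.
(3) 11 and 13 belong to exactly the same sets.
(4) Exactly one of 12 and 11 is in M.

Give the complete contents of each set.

M = {10, 11, 13}; U = {11, 13}

From (1): 13 ∈ U.
(3): 11 matches 13: 11 ∈ U.
Suppose 10 ∉ M: no assignment then satisfies all the clues, so 10 ∈ M.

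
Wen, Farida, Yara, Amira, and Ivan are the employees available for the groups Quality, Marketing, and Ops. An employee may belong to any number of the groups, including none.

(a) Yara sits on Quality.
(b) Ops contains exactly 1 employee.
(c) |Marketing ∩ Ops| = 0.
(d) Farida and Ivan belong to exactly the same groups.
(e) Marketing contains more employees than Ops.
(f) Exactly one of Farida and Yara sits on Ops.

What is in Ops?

Ops = {Yara}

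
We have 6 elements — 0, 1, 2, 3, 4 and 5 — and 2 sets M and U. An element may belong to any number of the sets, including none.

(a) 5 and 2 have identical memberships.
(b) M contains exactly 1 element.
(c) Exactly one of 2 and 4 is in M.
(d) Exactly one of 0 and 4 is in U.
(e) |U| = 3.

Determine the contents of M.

M = {4}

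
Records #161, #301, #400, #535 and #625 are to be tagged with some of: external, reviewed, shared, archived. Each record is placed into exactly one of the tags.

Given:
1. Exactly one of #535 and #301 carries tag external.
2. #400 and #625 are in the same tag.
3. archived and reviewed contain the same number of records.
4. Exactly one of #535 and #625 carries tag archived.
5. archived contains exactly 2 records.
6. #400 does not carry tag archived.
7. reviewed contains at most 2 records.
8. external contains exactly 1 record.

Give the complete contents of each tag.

external = {#301}; reviewed = {#400, #625}; shared = {}; archived = {#161, #535}

From (6): #400 ∉ archived.
(2): #625 matches #400: #625 ∉ archived.
(4) (exactly one): #535 ∈ archived.
(1) (exactly one): #301 ∈ external.
(5): only 2 candidates remain for archived, so all are in.
(8): external already has 1, so the rest are out.
Suppose #400 ∉ reviewed: no assignment then satisfies all the clues, so #400 ∈ reviewed.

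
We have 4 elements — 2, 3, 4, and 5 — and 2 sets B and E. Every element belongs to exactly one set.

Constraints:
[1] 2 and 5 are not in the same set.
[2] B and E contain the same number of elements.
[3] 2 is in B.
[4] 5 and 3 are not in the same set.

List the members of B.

From (3): 2 ∈ B.
(1): 5 ∉ B.
Only one set left: 5 ∈ E.
(4): 3 ∉ E.
Only one set left: 3 ∈ B.
Suppose 4 ∈ B: no assignment then satisfies all the clues, so 4 ∉ B.

B = {2, 3}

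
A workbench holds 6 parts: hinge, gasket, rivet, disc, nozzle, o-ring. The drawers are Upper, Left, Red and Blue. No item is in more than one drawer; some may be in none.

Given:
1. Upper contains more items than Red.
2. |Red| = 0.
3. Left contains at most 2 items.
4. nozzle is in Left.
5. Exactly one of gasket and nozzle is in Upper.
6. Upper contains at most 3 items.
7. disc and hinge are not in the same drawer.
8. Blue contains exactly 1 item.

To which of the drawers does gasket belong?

From (4): nozzle ∈ Left.
(2): Red already has 0, so the rest are out.
(5) (exactly one): gasket ∈ Upper.

gasket: Upper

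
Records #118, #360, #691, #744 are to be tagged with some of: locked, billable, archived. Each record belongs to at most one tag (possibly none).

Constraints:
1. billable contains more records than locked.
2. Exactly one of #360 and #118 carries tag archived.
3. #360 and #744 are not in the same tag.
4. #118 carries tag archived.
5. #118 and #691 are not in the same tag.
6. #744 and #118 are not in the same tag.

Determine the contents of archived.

From (4): #118 ∈ archived.
(2) (exactly one): #360 ∉ archived.
(5): #691 ∉ archived.
(6): #744 ∉ archived.

archived = {#118}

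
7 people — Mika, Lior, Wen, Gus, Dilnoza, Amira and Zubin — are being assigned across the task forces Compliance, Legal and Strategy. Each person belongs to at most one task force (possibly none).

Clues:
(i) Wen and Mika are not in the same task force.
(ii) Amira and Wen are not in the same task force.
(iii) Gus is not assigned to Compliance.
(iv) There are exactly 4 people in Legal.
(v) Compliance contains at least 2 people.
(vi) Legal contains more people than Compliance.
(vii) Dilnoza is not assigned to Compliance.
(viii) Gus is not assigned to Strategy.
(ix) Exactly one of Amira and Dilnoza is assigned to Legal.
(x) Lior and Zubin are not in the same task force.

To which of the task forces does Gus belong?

From (iii): Gus ∉ Compliance.
From (vii): Dilnoza ∉ Compliance.
From (viii): Gus ∉ Strategy.
Suppose Gus ∉ Legal: no assignment then satisfies all the clues, so Gus ∈ Legal.

Gus: Legal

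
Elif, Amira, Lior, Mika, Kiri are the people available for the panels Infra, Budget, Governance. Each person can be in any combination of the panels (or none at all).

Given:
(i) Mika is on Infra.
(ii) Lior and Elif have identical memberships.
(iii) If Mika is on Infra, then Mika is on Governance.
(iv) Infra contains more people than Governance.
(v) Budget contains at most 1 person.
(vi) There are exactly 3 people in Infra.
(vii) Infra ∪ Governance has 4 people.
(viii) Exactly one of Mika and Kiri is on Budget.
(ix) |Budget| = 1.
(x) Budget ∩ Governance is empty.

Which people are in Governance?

Governance = {Amira, Mika}

From (i): Mika ∈ Infra.
(iii): Mika ∈ Governance.
(x) (disjoint): Mika ∉ Budget.
(viii) (exactly one): Kiri ∈ Budget.
(ix): Budget already has 1, so the rest are out.
(x) (disjoint): Kiri ∉ Governance.
Suppose Elif ∈ Governance: no assignment then satisfies all the clues, so Elif ∉ Governance.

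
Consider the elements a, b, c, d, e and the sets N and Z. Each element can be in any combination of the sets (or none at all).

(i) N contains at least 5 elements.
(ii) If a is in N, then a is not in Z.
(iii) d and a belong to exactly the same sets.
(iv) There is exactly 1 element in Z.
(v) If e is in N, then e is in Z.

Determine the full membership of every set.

N = {a, b, c, d, e}; Z = {e}

(i): only 5 candidates remain for N, so all are in.
(ii): a ∉ Z.
(iii): d matches a: d ∉ Z.
(v): e ∈ Z.
(iv): Z already has 1, so the rest are out.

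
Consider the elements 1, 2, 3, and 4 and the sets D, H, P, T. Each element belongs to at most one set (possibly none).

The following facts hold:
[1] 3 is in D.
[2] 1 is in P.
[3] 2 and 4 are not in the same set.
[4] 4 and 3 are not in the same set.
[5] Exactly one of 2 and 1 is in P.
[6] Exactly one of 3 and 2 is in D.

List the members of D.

D = {3}

From (1): 3 ∈ D.
From (2): 1 ∈ P.
(4): 4 ∉ D.
(5) (exactly one): 2 ∉ P.
(6) (exactly one): 2 ∉ D.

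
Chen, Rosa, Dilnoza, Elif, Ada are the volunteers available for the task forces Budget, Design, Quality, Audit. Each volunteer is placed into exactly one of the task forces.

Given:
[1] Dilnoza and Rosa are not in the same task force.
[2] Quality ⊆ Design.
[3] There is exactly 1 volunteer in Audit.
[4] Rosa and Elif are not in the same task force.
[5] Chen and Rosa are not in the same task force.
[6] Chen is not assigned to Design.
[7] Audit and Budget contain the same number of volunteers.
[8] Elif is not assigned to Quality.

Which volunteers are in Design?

Design = {Ada, Dilnoza, Elif}

From (6): Chen ∉ Design.
From (8): Elif ∉ Quality.
(2) contrapositive: Chen ∉ Quality.
Suppose Rosa ∈ Design: no assignment then satisfies all the clues, so Rosa ∉ Design.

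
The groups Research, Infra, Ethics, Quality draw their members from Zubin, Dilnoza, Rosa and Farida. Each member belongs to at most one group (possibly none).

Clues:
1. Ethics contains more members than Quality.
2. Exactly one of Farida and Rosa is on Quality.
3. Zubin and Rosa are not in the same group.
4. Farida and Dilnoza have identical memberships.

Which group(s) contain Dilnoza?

Dilnoza: Ethics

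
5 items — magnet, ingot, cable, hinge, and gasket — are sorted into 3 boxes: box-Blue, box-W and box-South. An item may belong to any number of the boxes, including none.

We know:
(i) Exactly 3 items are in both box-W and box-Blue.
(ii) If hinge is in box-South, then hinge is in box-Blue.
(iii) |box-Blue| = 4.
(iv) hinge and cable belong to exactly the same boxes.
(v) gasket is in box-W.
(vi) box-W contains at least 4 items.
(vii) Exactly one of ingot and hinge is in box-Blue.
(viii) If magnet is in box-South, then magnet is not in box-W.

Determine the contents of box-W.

From (v): gasket ∈ box-W.
Suppose magnet ∈ box-W: no assignment then satisfies all the clues, so magnet ∉ box-W.

box-W = {cable, gasket, hinge, ingot}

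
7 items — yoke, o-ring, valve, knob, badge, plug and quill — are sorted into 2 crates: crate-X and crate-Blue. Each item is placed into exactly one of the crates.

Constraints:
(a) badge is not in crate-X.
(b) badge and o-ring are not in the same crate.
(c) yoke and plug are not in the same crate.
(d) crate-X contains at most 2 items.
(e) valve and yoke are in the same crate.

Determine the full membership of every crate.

crate-X = {o-ring, plug}; crate-Blue = {badge, knob, quill, valve, yoke}

From (a): badge ∉ crate-X.
Only one crate left: badge ∈ crate-Blue.
(b): o-ring ∉ crate-Blue.
Only one crate left: o-ring ∈ crate-X.
Suppose yoke ∈ crate-X: no assignment then satisfies all the clues, so yoke ∉ crate-X.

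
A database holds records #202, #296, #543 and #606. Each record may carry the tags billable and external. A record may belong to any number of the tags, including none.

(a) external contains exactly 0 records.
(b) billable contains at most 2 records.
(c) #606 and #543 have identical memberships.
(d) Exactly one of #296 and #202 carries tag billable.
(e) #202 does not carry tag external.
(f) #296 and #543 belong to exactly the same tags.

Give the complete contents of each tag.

From (e): #202 ∉ external.
(a): external already has 0, so the rest are out.
Suppose #202 ∉ billable: no assignment then satisfies all the clues, so #202 ∈ billable.

billable = {#202}; external = {}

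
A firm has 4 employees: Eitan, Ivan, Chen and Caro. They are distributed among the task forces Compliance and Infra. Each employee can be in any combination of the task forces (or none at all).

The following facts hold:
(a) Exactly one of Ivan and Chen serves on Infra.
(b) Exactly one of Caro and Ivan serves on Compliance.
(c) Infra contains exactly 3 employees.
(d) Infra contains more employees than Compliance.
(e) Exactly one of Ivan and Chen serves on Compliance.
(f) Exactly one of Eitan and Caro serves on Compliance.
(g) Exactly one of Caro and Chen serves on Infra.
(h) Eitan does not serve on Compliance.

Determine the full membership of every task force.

Compliance = {Caro, Chen}; Infra = {Caro, Eitan, Ivan}

From (h): Eitan ∉ Compliance.
(f) (exactly one): Caro ∈ Compliance.
(b) (exactly one): Ivan ∉ Compliance.
(e) (exactly one): Chen ∈ Compliance.
Suppose Eitan ∉ Infra: no assignment then satisfies all the clues, so Eitan ∈ Infra.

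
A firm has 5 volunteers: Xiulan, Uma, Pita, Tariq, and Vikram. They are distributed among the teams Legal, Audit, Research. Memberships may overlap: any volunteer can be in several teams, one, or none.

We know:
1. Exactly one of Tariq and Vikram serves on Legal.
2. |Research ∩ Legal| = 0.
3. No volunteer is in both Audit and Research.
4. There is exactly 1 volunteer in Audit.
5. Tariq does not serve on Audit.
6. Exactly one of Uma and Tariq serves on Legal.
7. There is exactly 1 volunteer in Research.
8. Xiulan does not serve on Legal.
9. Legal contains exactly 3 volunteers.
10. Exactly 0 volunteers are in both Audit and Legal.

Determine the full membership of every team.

From (5): Tariq ∉ Audit.
From (8): Xiulan ∉ Legal.
Suppose Xiulan ∉ Audit: no assignment then satisfies all the clues, so Xiulan ∈ Audit.

Legal = {Pita, Uma, Vikram}; Audit = {Xiulan}; Research = {Tariq}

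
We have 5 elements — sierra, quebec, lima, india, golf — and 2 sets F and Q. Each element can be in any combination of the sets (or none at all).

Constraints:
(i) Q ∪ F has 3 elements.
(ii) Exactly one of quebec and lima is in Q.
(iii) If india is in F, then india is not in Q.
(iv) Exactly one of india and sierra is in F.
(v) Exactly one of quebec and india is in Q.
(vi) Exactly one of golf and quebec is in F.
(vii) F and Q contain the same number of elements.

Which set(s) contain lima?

lima: none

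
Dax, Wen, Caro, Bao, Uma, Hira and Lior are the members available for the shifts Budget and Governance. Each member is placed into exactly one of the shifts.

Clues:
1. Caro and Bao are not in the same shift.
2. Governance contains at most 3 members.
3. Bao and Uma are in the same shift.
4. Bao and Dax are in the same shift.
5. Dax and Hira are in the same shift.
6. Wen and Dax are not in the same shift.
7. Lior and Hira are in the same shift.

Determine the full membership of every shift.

Budget = {Bao, Dax, Hira, Lior, Uma}; Governance = {Caro, Wen}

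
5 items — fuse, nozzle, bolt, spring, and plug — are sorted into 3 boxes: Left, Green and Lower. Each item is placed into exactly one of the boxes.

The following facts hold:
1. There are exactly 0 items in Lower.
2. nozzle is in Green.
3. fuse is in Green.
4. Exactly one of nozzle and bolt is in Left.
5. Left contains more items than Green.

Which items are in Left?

Left = {bolt, plug, spring}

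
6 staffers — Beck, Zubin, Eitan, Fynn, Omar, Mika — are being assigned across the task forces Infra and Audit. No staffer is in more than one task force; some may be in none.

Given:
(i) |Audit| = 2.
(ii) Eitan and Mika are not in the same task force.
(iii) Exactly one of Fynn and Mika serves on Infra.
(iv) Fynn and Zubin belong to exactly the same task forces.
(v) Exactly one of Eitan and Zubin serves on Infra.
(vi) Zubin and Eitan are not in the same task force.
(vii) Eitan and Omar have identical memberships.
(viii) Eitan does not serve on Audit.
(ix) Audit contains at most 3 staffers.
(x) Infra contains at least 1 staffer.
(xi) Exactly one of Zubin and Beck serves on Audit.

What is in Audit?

Audit = {Beck, Mika}

From (viii): Eitan ∉ Audit.
(vii): Omar matches Eitan: Omar ∉ Audit.
Suppose Beck ∉ Audit: no assignment then satisfies all the clues, so Beck ∈ Audit.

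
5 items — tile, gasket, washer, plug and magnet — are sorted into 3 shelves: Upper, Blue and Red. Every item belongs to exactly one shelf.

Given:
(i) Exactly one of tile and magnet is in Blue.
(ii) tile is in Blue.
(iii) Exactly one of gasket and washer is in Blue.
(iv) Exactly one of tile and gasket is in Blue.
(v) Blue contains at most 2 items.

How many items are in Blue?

From (ii): tile ∈ Blue.
(i) (exactly one): magnet ∉ Blue.
(iv) (exactly one): gasket ∉ Blue.
(iii) (exactly one): washer ∈ Blue.
(v): Blue already has 2, so the rest are out.

2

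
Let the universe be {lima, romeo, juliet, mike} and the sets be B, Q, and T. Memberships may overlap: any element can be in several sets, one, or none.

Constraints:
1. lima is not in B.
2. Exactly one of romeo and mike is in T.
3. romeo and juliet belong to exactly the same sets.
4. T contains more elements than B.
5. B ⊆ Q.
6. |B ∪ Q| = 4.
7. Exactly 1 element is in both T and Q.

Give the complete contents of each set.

B = {}; Q = {juliet, lima, mike, romeo}; T = {mike}

From (1): lima ∉ B.
Suppose lima ∉ Q: no assignment then satisfies all the clues, so lima ∈ Q.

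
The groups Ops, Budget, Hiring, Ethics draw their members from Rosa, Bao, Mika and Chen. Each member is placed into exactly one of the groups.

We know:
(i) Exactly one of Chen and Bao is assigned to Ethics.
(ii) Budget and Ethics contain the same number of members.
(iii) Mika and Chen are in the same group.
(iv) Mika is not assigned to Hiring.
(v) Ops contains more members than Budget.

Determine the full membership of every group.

Ops = {Chen, Mika}; Budget = {Rosa}; Hiring = {}; Ethics = {Bao}

From (iv): Mika ∉ Hiring.
(iii): Chen matches Mika: Chen ∉ Hiring.
Suppose Rosa ∈ Ops: no assignment then satisfies all the clues, so Rosa ∉ Ops.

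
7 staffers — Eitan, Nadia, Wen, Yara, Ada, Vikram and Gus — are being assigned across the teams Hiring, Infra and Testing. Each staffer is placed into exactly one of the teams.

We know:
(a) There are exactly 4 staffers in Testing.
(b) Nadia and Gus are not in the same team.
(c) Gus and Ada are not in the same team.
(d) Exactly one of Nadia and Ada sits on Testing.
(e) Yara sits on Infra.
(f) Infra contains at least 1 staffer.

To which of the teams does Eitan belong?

Eitan: Testing

From (e): Yara ∈ Infra.
Suppose Eitan ∈ Hiring: no assignment then satisfies all the clues, so Eitan ∉ Hiring.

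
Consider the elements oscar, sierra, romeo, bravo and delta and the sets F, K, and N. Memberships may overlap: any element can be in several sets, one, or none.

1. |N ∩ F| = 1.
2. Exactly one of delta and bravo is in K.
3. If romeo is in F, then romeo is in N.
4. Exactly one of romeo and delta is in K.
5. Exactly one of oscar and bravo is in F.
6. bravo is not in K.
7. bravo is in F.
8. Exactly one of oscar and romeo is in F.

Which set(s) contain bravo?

From (6): bravo ∉ K.
From (7): bravo ∈ F.
(2) (exactly one): delta ∈ K.
(4) (exactly one): romeo ∉ K.
(5) (exactly one): oscar ∉ F.
(8) (exactly one): romeo ∈ F.
(3): romeo ∈ N.
Suppose bravo ∈ N: no assignment then satisfies all the clues, so bravo ∉ N.

bravo: F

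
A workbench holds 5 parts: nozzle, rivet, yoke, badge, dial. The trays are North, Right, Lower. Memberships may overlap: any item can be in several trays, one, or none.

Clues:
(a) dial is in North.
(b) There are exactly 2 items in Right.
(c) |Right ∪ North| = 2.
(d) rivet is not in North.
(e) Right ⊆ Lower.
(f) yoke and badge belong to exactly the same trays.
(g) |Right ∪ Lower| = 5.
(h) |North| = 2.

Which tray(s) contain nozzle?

nozzle: Lower, North, Right

From (a): dial ∈ North.
From (d): rivet ∉ North.
Suppose nozzle ∉ North: no assignment then satisfies all the clues, so nozzle ∈ North.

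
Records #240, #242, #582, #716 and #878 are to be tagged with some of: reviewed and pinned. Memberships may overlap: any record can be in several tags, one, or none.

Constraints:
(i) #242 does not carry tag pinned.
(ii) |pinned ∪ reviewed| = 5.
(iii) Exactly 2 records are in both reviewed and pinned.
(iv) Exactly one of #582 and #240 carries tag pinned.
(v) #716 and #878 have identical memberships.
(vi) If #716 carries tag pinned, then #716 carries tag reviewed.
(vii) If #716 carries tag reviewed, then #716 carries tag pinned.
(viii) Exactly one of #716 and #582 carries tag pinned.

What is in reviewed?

reviewed = {#242, #582, #716, #878}

From (i): #242 ∉ pinned.
Suppose #240 ∈ reviewed: no assignment then satisfies all the clues, so #240 ∉ reviewed.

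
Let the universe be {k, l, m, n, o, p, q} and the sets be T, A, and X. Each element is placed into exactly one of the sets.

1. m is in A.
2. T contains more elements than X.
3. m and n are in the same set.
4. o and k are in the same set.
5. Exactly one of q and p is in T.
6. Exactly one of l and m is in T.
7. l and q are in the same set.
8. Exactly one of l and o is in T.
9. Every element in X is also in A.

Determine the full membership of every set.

T = {l, q}; A = {k, m, n, o, p}; X = {}

From (1): m ∈ A.
(3): n matches m: n ∉ T.
(3): n matches m: n ∈ A.
(6) (exactly one): l ∈ T.
(7): q matches l: q ∈ T.
(8) (exactly one): o ∉ T.
(4): k matches o: k ∉ T.
(5) (exactly one): p ∉ T.
Suppose k ∉ A: no assignment then satisfies all the clues, so k ∈ A.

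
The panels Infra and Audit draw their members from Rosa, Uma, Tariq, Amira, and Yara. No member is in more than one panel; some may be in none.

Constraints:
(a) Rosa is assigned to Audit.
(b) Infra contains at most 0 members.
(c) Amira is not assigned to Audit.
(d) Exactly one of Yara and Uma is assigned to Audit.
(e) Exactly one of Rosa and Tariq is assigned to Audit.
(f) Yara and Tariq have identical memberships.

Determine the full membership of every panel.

From (a): Rosa ∈ Audit.
From (c): Amira ∉ Audit.
(b): Infra already has 0, so the rest are out.
(e) (exactly one): Tariq ∉ Audit.
(f): Yara matches Tariq: Yara ∉ Audit.
(d) (exactly one): Uma ∈ Audit.

Infra = {}; Audit = {Rosa, Uma}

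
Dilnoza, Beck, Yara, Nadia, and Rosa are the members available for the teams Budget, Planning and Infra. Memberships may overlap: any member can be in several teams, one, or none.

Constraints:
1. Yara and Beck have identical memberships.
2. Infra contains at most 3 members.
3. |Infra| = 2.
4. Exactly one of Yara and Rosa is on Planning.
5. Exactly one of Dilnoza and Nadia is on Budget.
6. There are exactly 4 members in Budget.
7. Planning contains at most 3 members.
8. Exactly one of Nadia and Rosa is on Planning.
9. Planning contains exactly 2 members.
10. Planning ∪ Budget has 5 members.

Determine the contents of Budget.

Budget = {Beck, Nadia, Rosa, Yara}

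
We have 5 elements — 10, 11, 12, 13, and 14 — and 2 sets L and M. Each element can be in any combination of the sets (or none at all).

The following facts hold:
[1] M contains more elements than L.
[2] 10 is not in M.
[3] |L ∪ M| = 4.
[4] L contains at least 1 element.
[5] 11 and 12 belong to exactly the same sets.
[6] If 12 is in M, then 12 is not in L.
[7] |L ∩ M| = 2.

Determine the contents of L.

L = {13, 14}

From (2): 10 ∉ M.
Suppose 10 ∈ L: no assignment then satisfies all the clues, so 10 ∉ L.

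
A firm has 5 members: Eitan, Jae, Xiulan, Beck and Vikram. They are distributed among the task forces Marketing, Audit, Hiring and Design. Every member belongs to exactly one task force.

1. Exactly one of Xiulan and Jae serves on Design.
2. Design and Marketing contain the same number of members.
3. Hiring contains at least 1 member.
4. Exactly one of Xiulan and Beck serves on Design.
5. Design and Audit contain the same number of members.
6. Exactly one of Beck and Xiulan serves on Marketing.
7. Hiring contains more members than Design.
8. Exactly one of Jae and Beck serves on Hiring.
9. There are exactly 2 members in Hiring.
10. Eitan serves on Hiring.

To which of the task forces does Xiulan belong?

Xiulan: Design

From (10): Eitan ∈ Hiring.
Suppose Xiulan ∈ Marketing: no assignment then satisfies all the clues, so Xiulan ∉ Marketing.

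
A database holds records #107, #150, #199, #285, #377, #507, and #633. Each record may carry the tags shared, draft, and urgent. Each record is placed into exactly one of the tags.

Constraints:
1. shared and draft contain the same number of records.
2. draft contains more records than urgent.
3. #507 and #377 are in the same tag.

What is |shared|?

3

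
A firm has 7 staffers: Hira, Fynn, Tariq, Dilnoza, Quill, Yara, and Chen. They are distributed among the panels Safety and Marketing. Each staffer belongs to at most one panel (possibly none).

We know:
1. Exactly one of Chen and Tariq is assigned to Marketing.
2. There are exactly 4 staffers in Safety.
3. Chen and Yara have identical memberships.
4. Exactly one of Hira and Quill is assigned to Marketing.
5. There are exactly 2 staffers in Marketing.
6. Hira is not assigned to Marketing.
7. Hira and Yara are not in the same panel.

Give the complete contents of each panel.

From (6): Hira ∉ Marketing.
(4) (exactly one): Quill ∈ Marketing.
Suppose Hira ∈ Safety: no assignment then satisfies all the clues, so Hira ∉ Safety.

Safety = {Chen, Dilnoza, Fynn, Yara}; Marketing = {Quill, Tariq}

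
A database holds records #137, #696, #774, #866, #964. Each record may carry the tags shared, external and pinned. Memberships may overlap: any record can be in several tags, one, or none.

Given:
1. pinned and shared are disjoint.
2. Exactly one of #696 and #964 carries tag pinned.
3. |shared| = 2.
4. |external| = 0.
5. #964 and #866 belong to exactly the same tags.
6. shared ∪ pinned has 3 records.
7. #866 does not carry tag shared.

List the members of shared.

shared = {#137, #774}

From (7): #866 ∉ shared.
(4): external already has 0, so the rest are out.
(5): #964 matches #866: #964 ∉ shared.
Suppose #137 ∉ shared: no assignment then satisfies all the clues, so #137 ∈ shared.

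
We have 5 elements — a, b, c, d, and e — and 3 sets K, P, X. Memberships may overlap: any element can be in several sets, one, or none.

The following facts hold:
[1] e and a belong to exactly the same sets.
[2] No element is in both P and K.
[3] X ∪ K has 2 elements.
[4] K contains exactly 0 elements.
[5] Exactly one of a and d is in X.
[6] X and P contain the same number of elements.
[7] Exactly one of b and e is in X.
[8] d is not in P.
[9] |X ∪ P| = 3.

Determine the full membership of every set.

K = {}; P = {b, c}; X = {b, d}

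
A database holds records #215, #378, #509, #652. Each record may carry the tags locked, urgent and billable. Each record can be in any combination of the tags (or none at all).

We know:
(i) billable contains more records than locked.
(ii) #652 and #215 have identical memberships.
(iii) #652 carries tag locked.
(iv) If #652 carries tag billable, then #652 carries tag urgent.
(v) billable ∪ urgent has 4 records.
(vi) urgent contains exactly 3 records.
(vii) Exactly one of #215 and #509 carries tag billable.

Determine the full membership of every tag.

From (iii): #652 ∈ locked.
(ii): #215 matches #652: #215 ∈ locked.
Suppose #215 ∉ urgent: no assignment then satisfies all the clues, so #215 ∈ urgent.

locked = {#215, #652}; urgent = {#215, #509, #652}; billable = {#215, #378, #652}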